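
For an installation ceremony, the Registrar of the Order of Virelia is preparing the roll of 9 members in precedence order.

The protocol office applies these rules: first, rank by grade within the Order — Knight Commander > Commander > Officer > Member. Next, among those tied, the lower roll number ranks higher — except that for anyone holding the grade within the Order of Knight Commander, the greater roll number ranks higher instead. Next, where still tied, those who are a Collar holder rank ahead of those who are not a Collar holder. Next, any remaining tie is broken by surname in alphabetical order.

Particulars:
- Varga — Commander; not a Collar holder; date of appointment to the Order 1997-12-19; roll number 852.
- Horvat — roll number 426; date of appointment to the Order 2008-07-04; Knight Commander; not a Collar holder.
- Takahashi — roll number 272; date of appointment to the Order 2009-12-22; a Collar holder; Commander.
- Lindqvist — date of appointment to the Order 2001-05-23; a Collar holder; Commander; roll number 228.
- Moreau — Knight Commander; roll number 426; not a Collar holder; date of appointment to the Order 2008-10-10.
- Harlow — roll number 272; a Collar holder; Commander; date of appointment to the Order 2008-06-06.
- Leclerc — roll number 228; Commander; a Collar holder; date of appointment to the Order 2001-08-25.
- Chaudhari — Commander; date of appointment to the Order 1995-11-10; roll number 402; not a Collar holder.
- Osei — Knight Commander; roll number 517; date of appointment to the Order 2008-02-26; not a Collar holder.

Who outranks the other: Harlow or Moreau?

Moreau

By grade within the Order: Osei, Horvat and Moreau (Knight Commander); then Leclerc, Lindqvist, Harlow, Takahashi, Chaudhari and Varga (Commander).
Among Osei, Horvat and Moreau, by roll number (higher first) (reversed rule for this group): Osei (517) before Horvat and Moreau (426).
Horvat and Moreau are each not a Collar holder, so the next rule applies.
Among Horvat and Moreau, alphabetically by surname: Horvat before Moreau.
Among Leclerc, Lindqvist, Harlow, Takahashi, Chaudhari and Varga, by roll number (lower first): Leclerc and Lindqvist (228) before Harlow and Takahashi (272) before Chaudhari (402) before Varga (852).
Leclerc and Lindqvist are each a Collar holder, so the next rule applies.
Among Leclerc and Lindqvist, alphabetically by surname: Leclerc before Lindqvist.
Harlow and Takahashi are each a Collar holder, so the next rule applies.
Among Harlow and Takahashi, alphabetically by surname: Harlow before Takahashi.
So Moreau takes precedence.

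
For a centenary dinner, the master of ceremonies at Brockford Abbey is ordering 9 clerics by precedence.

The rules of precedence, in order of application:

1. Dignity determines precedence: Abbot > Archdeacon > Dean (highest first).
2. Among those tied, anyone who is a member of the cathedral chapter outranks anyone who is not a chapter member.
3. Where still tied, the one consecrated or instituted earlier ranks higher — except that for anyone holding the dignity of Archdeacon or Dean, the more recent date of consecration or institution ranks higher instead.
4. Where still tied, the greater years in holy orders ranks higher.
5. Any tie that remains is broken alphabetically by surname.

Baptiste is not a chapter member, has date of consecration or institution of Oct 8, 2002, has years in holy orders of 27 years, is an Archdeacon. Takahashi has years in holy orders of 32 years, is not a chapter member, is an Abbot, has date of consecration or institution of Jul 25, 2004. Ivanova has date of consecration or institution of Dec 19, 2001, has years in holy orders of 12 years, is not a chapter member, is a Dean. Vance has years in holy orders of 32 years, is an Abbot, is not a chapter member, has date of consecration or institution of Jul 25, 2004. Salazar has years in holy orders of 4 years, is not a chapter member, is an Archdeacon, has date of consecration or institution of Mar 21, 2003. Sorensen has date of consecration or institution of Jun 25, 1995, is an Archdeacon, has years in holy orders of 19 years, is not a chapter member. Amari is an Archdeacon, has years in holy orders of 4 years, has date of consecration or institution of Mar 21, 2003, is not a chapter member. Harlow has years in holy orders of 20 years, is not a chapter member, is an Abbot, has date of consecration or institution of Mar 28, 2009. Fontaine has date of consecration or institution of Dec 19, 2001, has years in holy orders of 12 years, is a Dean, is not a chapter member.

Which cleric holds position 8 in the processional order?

Fontaine

By dignity: Takahashi, Vance and Harlow (Abbot); then Amari, Salazar, Baptiste and Sorensen (Archdeacon); then Fontaine and Ivanova (Dean).
Takahashi, Vance and Harlow are each not a chapter member, so the next rule applies.
Among Takahashi, Vance and Harlow, by date of consecration or institution (earlier first): Takahashi and Vance (Jul 25, 2004) before Harlow (Mar 28, 2009).
Takahashi and Vance both have years in holy orders 32 years, so the next rule applies.
Among Takahashi and Vance, alphabetically by surname: Takahashi before Vance.
Amari, Salazar, Baptiste and Sorensen are each not a chapter member, so the next rule applies.
Among Amari, Salazar, Baptiste and Sorensen, by date of consecration or institution (later first) (reversed rule for this group): Amari and Salazar (Mar 21, 2003) before Baptiste (Oct 8, 2002) before Sorensen (Jun 25, 1995).
Amari and Salazar both have years in holy orders 4 years, so the next rule applies.
Among Amari and Salazar, alphabetically by surname: Amari before Salazar.
Fontaine and Ivanova are each not a chapter member, so the next rule applies.
Fontaine and Ivanova both have date of consecration or institution Dec 19, 2001, so the next rule applies.
Fontaine and Ivanova both have years in holy orders 12 years, so the next rule applies.
Among Fontaine and Ivanova, alphabetically by surname: Fontaine before Ivanova.
Order: Takahashi, Vance, Harlow, Amari, Salazar, Baptiste, Sorensen, Fontaine, Ivanova.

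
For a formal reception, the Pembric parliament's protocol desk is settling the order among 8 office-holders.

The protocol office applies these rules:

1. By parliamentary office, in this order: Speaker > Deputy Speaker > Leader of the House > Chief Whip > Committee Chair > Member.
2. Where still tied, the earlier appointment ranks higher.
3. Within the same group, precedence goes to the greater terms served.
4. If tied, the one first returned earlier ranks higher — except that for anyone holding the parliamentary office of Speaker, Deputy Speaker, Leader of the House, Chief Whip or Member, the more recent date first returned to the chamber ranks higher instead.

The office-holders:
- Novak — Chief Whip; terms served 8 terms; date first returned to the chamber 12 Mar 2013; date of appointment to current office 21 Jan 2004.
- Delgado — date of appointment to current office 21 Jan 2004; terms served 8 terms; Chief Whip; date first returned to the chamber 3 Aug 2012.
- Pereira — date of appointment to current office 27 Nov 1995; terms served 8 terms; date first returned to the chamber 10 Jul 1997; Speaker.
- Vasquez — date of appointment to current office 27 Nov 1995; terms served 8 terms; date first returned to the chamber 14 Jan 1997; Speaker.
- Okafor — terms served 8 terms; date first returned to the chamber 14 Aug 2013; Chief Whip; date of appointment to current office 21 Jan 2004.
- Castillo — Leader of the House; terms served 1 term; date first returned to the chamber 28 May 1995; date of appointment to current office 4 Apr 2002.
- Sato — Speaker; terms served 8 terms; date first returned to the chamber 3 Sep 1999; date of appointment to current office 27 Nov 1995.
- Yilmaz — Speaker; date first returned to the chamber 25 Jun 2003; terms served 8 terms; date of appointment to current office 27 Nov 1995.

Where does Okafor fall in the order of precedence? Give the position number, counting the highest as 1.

By parliamentary office: Yilmaz, Sato, Pereira and Vasquez (Speaker); then Castillo (Leader of the House); then Okafor, Novak and Delgado (Chief Whip).
Yilmaz, Sato, Pereira and Vasquez all have date of appointment to current office 27 Nov 1995, so the next rule applies.
Yilmaz, Sato, Pereira and Vasquez all have terms served 8 terms, so the next rule applies.
Among Yilmaz, Sato, Pereira and Vasquez, by date first returned to the chamber (later first) (reversed rule for this group): Yilmaz (25 Jun 2003) before Sato (3 Sep 1999) before Pereira (10 Jul 1997) before Vasquez (14 Jan 1997).
Okafor, Novak and Delgado all have date of appointment to current office 21 Jan 2004, so the next rule applies.
Okafor, Novak and Delgado all have terms served 8 terms, so the next rule applies.
Among Okafor, Novak and Delgado, by date first returned to the chamber (later first) (reversed rule for this group): Okafor (14 Aug 2013) before Novak (12 Mar 2013) before Delgado (3 Aug 2012).
Order: Yilmaz, Sato, Pereira, Vasquez, Castillo, Okafor, Novak, Delgado. So position 6.

6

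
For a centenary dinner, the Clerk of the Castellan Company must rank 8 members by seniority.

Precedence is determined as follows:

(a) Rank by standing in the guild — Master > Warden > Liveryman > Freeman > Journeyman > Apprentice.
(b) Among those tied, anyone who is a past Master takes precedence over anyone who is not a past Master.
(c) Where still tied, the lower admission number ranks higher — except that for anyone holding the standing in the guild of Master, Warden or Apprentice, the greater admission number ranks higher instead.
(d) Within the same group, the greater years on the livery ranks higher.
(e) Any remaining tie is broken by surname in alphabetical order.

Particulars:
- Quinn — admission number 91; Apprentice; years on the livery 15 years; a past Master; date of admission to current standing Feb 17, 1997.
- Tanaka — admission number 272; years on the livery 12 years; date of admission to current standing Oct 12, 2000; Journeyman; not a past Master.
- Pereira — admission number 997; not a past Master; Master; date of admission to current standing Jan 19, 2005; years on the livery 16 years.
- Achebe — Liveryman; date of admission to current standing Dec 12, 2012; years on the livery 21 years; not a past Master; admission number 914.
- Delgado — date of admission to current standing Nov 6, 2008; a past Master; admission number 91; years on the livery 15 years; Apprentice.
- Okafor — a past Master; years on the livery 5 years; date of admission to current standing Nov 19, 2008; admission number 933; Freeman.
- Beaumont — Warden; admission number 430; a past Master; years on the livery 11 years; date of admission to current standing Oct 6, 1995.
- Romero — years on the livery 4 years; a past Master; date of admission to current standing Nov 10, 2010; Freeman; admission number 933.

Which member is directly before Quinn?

Delgado

By standing in the guild: Pereira (Master); then Beaumont (Warden); then Achebe (Liveryman); then Okafor and Romero (Freeman); then Tanaka (Journeyman); then Delgado and Quinn (Apprentice).
Okafor and Romero are each a past Master, so the next rule applies.
Okafor and Romero both have admission number 933, so the next rule applies.
Among Okafor and Romero, by years on the livery (higher first): Okafor (5 years) before Romero (4 years).
Delgado and Quinn are each a past Master, so the next rule applies.
Delgado and Quinn both have admission number 91, so the next rule applies.
Delgado and Quinn both have years on the livery 15 years, so the next rule applies.
Among Delgado and Quinn, alphabetically by surname: Delgado before Quinn.
Order: Pereira, Beaumont, Achebe, Okafor, Romero, Tanaka, Delgado, Quinn.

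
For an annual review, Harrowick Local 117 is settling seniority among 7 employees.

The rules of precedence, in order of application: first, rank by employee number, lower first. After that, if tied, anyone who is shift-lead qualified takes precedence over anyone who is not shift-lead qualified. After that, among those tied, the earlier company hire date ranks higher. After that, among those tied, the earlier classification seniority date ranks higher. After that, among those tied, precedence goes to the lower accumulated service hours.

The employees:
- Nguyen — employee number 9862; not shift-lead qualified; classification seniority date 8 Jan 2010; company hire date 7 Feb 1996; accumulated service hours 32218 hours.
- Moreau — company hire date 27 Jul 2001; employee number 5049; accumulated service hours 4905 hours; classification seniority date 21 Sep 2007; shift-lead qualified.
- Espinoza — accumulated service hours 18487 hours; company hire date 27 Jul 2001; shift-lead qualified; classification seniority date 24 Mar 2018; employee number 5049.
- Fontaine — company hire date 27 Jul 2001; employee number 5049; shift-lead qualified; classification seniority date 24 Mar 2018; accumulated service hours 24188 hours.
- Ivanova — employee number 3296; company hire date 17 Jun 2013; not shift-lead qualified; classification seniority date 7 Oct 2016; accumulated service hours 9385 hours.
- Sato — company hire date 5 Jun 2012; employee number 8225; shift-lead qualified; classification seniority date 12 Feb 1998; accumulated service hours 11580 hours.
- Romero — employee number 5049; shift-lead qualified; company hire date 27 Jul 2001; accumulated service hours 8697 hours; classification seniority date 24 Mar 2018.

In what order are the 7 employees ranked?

Ivanova, Moreau, Romero, Espinoza, Fontaine, Sato, Nguyen

By employee number (lower first): Ivanova (3296); then Moreau, Romero, Espinoza and Fontaine (each 5049); then Sato (8225); then Nguyen (9862).
Moreau, Romero, Espinoza and Fontaine are each shift-lead qualified, so the next rule applies.
Moreau, Romero, Espinoza and Fontaine all have company hire date 27 Jul 2001, so the next rule applies.
Among Moreau, Romero, Espinoza and Fontaine, by classification seniority date (earlier first): Moreau (21 Sep 2007) before Romero, Espinoza and Fontaine (24 Mar 2018).
Among Romero, Espinoza and Fontaine, by accumulated service hours (lower first): Romero (8697 hours) before Espinoza (18487 hours) before Fontaine (24188 hours).
Full order: Ivanova, Moreau, Romero, Espinoza, Fontaine, Sato, Nguyen.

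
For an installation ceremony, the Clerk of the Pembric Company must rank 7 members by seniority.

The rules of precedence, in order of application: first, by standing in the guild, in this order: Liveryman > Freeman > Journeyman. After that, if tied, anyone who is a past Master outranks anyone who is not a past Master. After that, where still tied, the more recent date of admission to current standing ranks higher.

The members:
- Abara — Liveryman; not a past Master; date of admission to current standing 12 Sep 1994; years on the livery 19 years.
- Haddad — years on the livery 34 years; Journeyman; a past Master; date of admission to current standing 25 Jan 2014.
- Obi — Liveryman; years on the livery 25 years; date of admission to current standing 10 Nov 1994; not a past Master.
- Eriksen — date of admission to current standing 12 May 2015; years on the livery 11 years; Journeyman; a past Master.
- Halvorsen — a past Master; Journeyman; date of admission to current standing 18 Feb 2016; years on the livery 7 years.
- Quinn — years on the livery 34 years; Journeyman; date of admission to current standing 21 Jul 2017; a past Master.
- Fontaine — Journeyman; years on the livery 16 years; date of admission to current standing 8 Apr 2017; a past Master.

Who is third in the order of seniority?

Quinn

By standing in the guild: Obi and Abara (Liveryman); then Quinn, Fontaine, Halvorsen, Eriksen and Haddad (Journeyman).
Obi and Abara are each not a past Master, so the next rule applies.
Among Obi and Abara, by date of admission to current standing (later first): Obi (10 Nov 1994) before Abara (12 Sep 1994).
Quinn, Fontaine, Halvorsen, Eriksen and Haddad are each a past Master, so the next rule applies.
Among Quinn, Fontaine, Halvorsen, Eriksen and Haddad, by date of admission to current standing (later first): Quinn (21 Jul 2017) before Fontaine (8 Apr 2017) before Halvorsen (18 Feb 2016) before Eriksen (12 May 2015) before Haddad (25 Jan 2014).
Order: Obi, Abara, Quinn, Fontaine, Halvorsen, Eriksen, Haddad.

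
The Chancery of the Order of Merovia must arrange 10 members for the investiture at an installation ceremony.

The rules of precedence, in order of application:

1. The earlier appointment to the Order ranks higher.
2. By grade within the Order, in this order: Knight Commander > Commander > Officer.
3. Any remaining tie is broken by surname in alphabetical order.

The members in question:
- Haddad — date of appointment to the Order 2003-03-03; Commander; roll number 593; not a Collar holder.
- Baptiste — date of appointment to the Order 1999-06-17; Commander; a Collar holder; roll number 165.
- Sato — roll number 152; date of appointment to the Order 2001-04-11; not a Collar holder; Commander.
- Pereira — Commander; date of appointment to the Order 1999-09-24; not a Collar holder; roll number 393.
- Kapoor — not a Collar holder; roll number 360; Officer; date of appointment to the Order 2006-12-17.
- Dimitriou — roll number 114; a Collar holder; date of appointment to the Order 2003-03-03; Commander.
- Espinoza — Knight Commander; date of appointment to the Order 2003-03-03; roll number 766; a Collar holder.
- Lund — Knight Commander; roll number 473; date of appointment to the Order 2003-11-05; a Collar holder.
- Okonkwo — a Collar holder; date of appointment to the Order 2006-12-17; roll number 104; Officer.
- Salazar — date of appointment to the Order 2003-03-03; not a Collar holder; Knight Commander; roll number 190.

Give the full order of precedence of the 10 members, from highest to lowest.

By date of appointment to the Order (earlier first): Baptiste (1999-06-17); then Pereira (1999-09-24); then Sato (2001-04-11); then Espinoza, Salazar, Dimitriou and Haddad (each 2003-03-03); then Lund (2003-11-05); then Kapoor and Okonkwo (both 2006-12-17).
Among Espinoza, Salazar, Dimitriou and Haddad, by grade within the Order: Espinoza and Salazar (Knight Commander) before Dimitriou and Haddad (Commander).
Among Espinoza and Salazar, alphabetically by surname: Espinoza before Salazar.
Among Dimitriou and Haddad, alphabetically by surname: Dimitriou before Haddad.
Kapoor and Okonkwo are each Officer, so the next rule applies.
Among Kapoor and Okonkwo, alphabetically by surname: Kapoor before Okonkwo.
Full order: Baptiste, Pereira, Sato, Espinoza, Salazar, Dimitriou, Haddad, Lund, Kapoor, Okonkwo.

Baptiste, Pereira, Sato, Espinoza, Salazar, Dimitriou, Haddad, Lund, Kapoor, Okonkwo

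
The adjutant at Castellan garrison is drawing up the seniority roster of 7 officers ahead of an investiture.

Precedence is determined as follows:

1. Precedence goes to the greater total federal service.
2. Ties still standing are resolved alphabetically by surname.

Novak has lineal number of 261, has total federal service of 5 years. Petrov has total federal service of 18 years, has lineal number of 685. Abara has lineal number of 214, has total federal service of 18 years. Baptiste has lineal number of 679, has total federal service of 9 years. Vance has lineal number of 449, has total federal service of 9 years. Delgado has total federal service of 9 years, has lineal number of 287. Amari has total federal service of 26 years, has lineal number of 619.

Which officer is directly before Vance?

By total federal service (higher first): Amari (26 years); then Abara and Petrov (both 18 years); then Baptiste, Delgado and Vance (each 9 years); then Novak (5 years).
Among Abara and Petrov, alphabetically by surname: Abara before Petrov.
Among Baptiste, Delgado and Vance, alphabetically by surname: Baptiste before Delgado before Vance.
Order: Amari, Abara, Petrov, Baptiste, Delgado, Vance, Novak.

Delgado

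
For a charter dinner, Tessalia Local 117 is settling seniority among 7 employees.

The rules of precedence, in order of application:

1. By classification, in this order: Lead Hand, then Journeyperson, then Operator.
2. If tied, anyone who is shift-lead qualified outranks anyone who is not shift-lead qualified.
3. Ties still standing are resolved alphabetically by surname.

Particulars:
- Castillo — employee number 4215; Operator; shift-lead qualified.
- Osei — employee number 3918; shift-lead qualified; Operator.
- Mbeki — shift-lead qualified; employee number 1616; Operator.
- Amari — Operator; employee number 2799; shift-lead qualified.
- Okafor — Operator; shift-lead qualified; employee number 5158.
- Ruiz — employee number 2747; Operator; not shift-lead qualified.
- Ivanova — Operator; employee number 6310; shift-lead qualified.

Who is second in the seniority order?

By classification: Amari, Castillo, Ivanova, Mbeki, Okafor, Osei and Ruiz (Operator).
Among Amari, Castillo, Ivanova, Mbeki, Okafor, Osei and Ruiz, shift-lead qualified before not shift-lead qualified: Amari, Castillo, Ivanova, Mbeki, Okafor and Osei (shift-lead qualified) before Ruiz (not shift-lead qualified).
Among Amari, Castillo, Ivanova, Mbeki, Okafor and Osei, alphabetically by surname: Amari before Castillo before Ivanova before Mbeki before Okafor before Osei.
Order: Amari, Castillo, Ivanova, Mbeki, Okafor, Osei, Ruiz.

Castillo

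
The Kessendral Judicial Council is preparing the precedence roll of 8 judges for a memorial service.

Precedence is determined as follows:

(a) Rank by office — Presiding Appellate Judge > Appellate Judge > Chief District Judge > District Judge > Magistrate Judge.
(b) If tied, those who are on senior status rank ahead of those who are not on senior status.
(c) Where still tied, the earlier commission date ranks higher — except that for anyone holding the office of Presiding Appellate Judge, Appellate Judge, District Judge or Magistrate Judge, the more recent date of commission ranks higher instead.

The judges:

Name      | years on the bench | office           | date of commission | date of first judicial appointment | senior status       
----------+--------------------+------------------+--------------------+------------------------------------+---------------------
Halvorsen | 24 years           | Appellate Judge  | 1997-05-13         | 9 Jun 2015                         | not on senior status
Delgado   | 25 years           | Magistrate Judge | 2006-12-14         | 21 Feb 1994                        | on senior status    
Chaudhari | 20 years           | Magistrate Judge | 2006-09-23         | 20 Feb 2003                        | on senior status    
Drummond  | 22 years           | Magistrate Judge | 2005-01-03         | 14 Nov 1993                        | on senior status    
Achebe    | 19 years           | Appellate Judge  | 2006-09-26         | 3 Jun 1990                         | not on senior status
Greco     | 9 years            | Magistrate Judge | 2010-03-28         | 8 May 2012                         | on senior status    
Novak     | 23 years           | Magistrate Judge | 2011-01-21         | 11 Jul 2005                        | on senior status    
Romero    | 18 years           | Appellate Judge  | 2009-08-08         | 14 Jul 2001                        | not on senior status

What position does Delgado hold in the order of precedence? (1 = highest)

6

By office: Romero, Achebe and Halvorsen (Appellate Judge); then Novak, Greco, Delgado, Chaudhari and Drummond (Magistrate Judge).
Romero, Achebe and Halvorsen are each not on senior status, so the next rule applies.
Among Romero, Achebe and Halvorsen, by date of commission (later first) (reversed rule for this group): Romero (2009-08-08) before Achebe (2006-09-26) before Halvorsen (1997-05-13).
Novak, Greco, Delgado, Chaudhari and Drummond are each on senior status, so the next rule applies.
Among Novak, Greco, Delgado, Chaudhari and Drummond, by date of commission (later first) (reversed rule for this group): Novak (2011-01-21) before Greco (2010-03-28) before Delgado (2006-12-14) before Chaudhari (2006-09-23) before Drummond (2005-01-03).
Order: Romero, Achebe, Halvorsen, Novak, Greco, Delgado, Chaudhari, Drummond. So position 6.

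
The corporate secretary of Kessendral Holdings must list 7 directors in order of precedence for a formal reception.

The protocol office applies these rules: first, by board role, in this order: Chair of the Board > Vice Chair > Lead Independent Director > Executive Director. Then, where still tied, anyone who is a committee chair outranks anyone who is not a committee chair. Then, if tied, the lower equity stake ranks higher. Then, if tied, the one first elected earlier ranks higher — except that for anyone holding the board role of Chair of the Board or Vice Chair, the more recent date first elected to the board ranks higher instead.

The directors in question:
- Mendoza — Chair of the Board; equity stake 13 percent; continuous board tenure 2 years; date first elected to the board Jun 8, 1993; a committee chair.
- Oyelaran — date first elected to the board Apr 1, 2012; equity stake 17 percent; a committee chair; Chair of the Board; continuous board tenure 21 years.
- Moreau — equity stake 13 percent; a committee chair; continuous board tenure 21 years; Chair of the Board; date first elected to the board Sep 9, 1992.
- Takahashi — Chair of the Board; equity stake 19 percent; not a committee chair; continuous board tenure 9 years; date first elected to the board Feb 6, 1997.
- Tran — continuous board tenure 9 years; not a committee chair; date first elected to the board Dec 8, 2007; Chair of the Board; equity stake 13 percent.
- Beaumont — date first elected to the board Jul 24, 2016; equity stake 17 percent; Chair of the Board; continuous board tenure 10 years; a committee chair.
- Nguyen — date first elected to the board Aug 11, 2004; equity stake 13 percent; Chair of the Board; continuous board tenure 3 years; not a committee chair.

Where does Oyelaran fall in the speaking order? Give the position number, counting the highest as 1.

By board role: Mendoza, Moreau, Beaumont, Oyelaran, Tran, Nguyen and Takahashi (Chair of the Board).
Among Mendoza, Moreau, Beaumont, Oyelaran, Tran, Nguyen and Takahashi, a committee chair before not a committee chair: Mendoza, Moreau, Beaumont and Oyelaran (a committee chair) before Tran, Nguyen and Takahashi (not a committee chair).
Among Mendoza, Moreau, Beaumont and Oyelaran, by equity stake (lower first): Mendoza and Moreau (13 percent) before Beaumont and Oyelaran (17 percent).
Among Mendoza and Moreau, by date first elected to the board (later first) (reversed rule for this group): Mendoza (Jun 8, 1993) before Moreau (Sep 9, 1992).
Among Beaumont and Oyelaran, by date first elected to the board (later first) (reversed rule for this group): Beaumont (Jul 24, 2016) before Oyelaran (Apr 1, 2012).
Among Tran, Nguyen and Takahashi, by equity stake (lower first): Tran and Nguyen (13 percent) before Takahashi (19 percent).
Among Tran and Nguyen, by date first elected to the board (later first) (reversed rule for this group): Tran (Dec 8, 2007) before Nguyen (Aug 11, 2004).
Order: Mendoza, Moreau, Beaumont, Oyelaran, Tran, Nguyen, Takahashi. So position 4.

4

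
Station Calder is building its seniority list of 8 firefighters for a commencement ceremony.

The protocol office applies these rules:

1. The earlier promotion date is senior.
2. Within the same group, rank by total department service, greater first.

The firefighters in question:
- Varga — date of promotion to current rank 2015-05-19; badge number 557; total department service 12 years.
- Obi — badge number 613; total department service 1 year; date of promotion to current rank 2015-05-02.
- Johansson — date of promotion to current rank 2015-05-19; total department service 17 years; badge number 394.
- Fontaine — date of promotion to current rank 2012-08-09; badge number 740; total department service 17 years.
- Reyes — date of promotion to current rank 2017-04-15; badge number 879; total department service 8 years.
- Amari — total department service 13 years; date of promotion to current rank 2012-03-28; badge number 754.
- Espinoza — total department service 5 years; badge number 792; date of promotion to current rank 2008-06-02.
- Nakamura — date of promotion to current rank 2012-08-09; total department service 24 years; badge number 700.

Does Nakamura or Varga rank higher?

Nakamura

By date of promotion to current rank (earlier first): Espinoza (2008-06-02); then Amari (2012-03-28); then Nakamura and Fontaine (both 2012-08-09); then Obi (2015-05-02); then Johansson and Varga (both 2015-05-19); then Reyes (2017-04-15).
Among Nakamura and Fontaine, by total department service (higher first): Nakamura (24 years) before Fontaine (17 years).
Among Johansson and Varga, by total department service (higher first): Johansson (17 years) before Varga (12 years).
So Nakamura takes precedence.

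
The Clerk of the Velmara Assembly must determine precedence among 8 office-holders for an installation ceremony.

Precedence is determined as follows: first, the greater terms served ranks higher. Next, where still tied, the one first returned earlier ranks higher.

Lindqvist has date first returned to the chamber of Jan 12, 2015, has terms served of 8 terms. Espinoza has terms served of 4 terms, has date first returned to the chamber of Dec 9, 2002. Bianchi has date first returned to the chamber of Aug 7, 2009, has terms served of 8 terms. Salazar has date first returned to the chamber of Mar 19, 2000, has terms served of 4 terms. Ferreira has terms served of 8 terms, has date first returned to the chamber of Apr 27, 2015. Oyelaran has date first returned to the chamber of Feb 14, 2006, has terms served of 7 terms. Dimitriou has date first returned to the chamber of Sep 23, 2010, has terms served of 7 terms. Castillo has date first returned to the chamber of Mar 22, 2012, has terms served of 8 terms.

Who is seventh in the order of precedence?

Salazar

By terms served (higher first): Bianchi, Castillo, Lindqvist and Ferreira (each 8 terms); then Oyelaran and Dimitriou (both 7 terms); then Salazar and Espinoza (both 4 terms).
Among Bianchi, Castillo, Lindqvist and Ferreira, by date first returned to the chamber (earlier first): Bianchi (Aug 7, 2009) before Castillo (Mar 22, 2012) before Lindqvist (Jan 12, 2015) before Ferreira (Apr 27, 2015).
Among Oyelaran and Dimitriou, by date first returned to the chamber (earlier first): Oyelaran (Feb 14, 2006) before Dimitriou (Sep 23, 2010).
Among Salazar and Espinoza, by date first returned to the chamber (earlier first): Salazar (Mar 19, 2000) before Espinoza (Dec 9, 2002).
Order: Bianchi, Castillo, Lindqvist, Ferreira, Oyelaran, Dimitriou, Salazar, Espinoza.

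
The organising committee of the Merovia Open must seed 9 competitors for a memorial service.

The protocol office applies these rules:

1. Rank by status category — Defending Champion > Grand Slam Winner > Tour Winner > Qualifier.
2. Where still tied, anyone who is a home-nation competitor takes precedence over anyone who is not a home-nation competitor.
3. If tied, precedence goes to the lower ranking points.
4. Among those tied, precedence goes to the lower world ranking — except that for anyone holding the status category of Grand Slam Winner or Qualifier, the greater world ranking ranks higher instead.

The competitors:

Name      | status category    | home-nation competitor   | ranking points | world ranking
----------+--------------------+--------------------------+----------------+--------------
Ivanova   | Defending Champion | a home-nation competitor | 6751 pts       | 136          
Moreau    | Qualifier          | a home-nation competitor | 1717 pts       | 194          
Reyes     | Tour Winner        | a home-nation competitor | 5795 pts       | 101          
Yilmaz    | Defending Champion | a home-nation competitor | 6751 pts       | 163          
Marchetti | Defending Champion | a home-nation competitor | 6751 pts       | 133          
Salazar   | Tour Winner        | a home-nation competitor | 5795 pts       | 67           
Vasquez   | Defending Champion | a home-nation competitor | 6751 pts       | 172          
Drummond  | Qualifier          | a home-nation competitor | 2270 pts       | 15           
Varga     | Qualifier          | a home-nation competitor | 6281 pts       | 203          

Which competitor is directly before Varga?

By status category: Marchetti, Ivanova, Yilmaz and Vasquez (Defending Champion); then Salazar and Reyes (Tour Winner); then Moreau, Drummond and Varga (Qualifier).
Marchetti, Ivanova, Yilmaz and Vasquez are each a home-nation competitor, so the next rule applies.
Marchetti, Ivanova, Yilmaz and Vasquez all have ranking points 6751 pts, so the next rule applies.
Among Marchetti, Ivanova, Yilmaz and Vasquez, by world ranking (lower first): Marchetti (133) before Ivanova (136) before Yilmaz (163) before Vasquez (172).
Salazar and Reyes are each a home-nation competitor, so the next rule applies.
Salazar and Reyes both have ranking points 5795 pts, so the next rule applies.
Among Salazar and Reyes, by world ranking (lower first): Salazar (67) before Reyes (101).
Moreau, Drummond and Varga are each a home-nation competitor, so the next rule applies.
Among Moreau, Drummond and Varga, by ranking points (lower first): Moreau (1717 pts) before Drummond (2270 pts) before Varga (6281 pts).
Order: Marchetti, Ivanova, Yilmaz, Vasquez, Salazar, Reyes, Moreau, Drummond, Varga.

Drummond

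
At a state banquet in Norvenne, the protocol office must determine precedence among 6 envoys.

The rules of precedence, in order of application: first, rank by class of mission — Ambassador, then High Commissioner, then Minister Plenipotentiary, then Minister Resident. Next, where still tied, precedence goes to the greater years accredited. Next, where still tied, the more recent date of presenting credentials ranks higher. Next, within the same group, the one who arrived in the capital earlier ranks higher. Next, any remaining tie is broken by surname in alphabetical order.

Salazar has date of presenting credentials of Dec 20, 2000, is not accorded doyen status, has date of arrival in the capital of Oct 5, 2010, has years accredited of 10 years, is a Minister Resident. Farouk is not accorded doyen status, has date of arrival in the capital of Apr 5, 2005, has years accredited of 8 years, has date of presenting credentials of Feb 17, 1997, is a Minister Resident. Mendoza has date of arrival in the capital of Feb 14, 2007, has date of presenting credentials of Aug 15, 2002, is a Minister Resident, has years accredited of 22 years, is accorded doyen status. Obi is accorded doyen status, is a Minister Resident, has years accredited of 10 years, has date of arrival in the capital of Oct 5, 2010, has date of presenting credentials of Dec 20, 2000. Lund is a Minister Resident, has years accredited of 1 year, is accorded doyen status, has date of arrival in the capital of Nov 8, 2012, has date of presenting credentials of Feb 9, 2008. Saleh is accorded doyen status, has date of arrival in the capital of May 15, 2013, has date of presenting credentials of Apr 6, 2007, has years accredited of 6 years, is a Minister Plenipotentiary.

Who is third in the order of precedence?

By class of mission: Saleh (Minister Plenipotentiary); then Mendoza, Obi, Salazar, Farouk and Lund (Minister Resident).
Among Mendoza, Obi, Salazar, Farouk and Lund, by years accredited (higher first): Mendoza (22 years) before Obi and Salazar (10 years) before Farouk (8 years) before Lund (1 year).
Obi and Salazar both have date of presenting credentials Dec 20, 2000, so the next rule applies.
Obi and Salazar both have date of arrival in the capital Oct 5, 2010, so the next rule applies.
Among Obi and Salazar, alphabetically by surname: Obi before Salazar.
Order: Saleh, Mendoza, Obi, Salazar, Farouk, Lund.

Obi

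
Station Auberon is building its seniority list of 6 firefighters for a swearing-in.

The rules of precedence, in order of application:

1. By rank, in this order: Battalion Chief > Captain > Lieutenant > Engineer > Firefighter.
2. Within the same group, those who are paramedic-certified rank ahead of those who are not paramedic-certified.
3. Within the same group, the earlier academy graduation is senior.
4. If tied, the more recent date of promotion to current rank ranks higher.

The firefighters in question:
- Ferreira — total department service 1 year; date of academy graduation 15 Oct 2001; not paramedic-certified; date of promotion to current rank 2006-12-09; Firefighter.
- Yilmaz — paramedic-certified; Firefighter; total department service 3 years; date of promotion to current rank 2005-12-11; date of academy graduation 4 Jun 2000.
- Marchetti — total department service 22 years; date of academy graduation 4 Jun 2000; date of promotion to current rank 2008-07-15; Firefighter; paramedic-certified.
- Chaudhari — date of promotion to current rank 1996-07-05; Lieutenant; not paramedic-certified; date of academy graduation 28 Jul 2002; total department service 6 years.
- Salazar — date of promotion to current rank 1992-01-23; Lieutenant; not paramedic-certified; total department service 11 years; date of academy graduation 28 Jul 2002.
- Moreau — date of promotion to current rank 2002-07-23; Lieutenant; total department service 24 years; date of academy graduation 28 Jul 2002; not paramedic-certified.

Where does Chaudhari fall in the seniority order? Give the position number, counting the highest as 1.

By rank: Moreau, Chaudhari and Salazar (Lieutenant); then Marchetti, Yilmaz and Ferreira (Firefighter).
Moreau, Chaudhari and Salazar are each not paramedic-certified, so the next rule applies.
Moreau, Chaudhari and Salazar all have date of academy graduation 28 Jul 2002, so the next rule applies.
Among Moreau, Chaudhari and Salazar, by date of promotion to current rank (later first): Moreau (2002-07-23) before Chaudhari (1996-07-05) before Salazar (1992-01-23).
Among Marchetti, Yilmaz and Ferreira, paramedic-certified before not paramedic-certified: Marchetti and Yilmaz (paramedic-certified) before Ferreira (not paramedic-certified).
Marchetti and Yilmaz both have date of academy graduation 4 Jun 2000, so the next rule applies.
Among Marchetti and Yilmaz, by date of promotion to current rank (later first): Marchetti (2008-07-15) before Yilmaz (2005-12-11).
Order: Moreau, Chaudhari, Salazar, Marchetti, Yilmaz, Ferreira. So position 2.

2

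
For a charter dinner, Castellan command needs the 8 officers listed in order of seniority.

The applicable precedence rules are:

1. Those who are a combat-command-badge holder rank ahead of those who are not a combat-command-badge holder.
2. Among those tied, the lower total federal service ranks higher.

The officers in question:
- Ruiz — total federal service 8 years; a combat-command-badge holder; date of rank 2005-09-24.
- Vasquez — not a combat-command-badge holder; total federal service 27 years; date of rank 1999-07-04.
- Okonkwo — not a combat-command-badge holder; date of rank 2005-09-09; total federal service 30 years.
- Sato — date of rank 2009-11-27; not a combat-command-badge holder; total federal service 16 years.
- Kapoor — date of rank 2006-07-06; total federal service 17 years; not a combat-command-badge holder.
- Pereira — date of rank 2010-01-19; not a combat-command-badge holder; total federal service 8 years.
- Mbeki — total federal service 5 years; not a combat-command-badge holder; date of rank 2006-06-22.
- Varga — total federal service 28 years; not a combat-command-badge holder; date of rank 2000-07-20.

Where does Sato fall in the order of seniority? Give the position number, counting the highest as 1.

4

By the first rule: Ruiz (a combat-command-badge holder); then Mbeki, Pereira, Sato, Kapoor, Vasquez, Varga and Okonkwo (each not a combat-command-badge holder).
Among Mbeki, Pereira, Sato, Kapoor, Vasquez, Varga and Okonkwo, by total federal service (lower first): Mbeki (5 years) before Pereira (8 years) before Sato (16 years) before Kapoor (17 years) before Vasquez (27 years) before Varga (28 years) before Okonkwo (30 years).
Order: Ruiz, Mbeki, Pereira, Sato, Kapoor, Vasquez, Varga, Okonkwo. So position 4.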